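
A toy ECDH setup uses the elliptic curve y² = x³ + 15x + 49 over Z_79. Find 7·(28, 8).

Write G = (28, 8).
Repeated addition: build up to 7G.
2G: tangent at (28, 8): λ = (3·28² + 15)/(2·8) ≡ 76/16. 16⁻¹ ≡ 5 (mod 79) since 16·5 = 80 ≡ 1, so λ ≡ 76·5 ≡ 64.
  x = λ² - 28 - 28 = 4096 - 56 ≡ 11; y = λ·(28 - 11) - 8 ≡ 53. → (11, 53)
3G: (11, 53) + (28, 8). λ = (8 - 53)/(28 - 11) ≡ 34/17 mod 79. 17⁻¹ ≡ 14 (mod 79) since 17·14 = 238 ≡ 1, so λ ≡ 2.
  x = λ² - 11 - 28 = 4 - 39 ≡ 44; y = λ·(11 - 44) - 53 ≡ 39. → (44, 39)
4G: (44, 39) + (28, 8). λ = (8 - 39)/(28 - 44) ≡ 48/63 mod 79. 63⁻¹ ≡ 74 (mod 79), so λ ≡ 76.
  x = λ² - 44 - 28 = 5776 - 72 ≡ 16; y = λ·(44 - 16) - 39 ≡ 35. → (16, 35)
5G: (16, 35) + (28, 8). λ = (8 - 35)/(28 - 16) ≡ 52/12 mod 79. 12⁻¹ ≡ 33 (mod 79), so λ ≡ 57.
  x = λ² - 16 - 28 = 3249 - 44 ≡ 45; y = λ·(16 - 45) - 35 ≡ 50. → (45, 50)
6G: (45, 50) + (28, 8). λ = (8 - 50)/(28 - 45) ≡ 37/62 mod 79. 62⁻¹ ≡ 65 (mod 79) since 62·65 = 4030 ≡ 1, so λ ≡ 35.
  x = λ² - 45 - 28 = 1225 - 73 ≡ 46; y = λ·(45 - 46) - 50 ≡ 73. → (46, 73)
7G: (46, 73) + (28, 8). λ = (8 - 73)/(28 - 46) ≡ 14/61 mod 79. 61⁻¹ ≡ 57 (mod 79) since 61·57 = 3477 ≡ 1, so λ ≡ 8.
  x = λ² - 46 - 28 = 64 - 74 ≡ 69; y = λ·(46 - 69) - 73 ≡ 59. → (69, 59)

(69, 59)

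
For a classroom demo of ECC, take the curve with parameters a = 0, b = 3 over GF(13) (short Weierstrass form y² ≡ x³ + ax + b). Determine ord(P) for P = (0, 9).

2P: tangent at (0, 9): λ = (3·0² + 0)/(2·9) ≡ 0/5. 5⁻¹ ≡ 8 (mod 13), so λ ≡ 0·8 ≡ 0.
  x = λ² - 0 - 0 = 0 - 0 ≡ 0; y = λ·(0 - 0) - 9 ≡ 4. → (0, 4)
3P: (0, 4) + (0, 9): same x and y₁ ≡ -y₂, so the sum is ∞.
3P = ∞, so the order is 3.

3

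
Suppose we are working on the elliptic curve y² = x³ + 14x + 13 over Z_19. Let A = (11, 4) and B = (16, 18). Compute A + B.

(11, 4) + (16, 18). λ = (18 - 4)/(16 - 11) ≡ 14/5 mod 19. 5⁻¹ ≡ 4 (mod 19) since 5·4 = 20 ≡ 1, so λ ≡ 18.
  x = λ² - 11 - 16 = 324 - 27 ≡ 12; y = λ·(11 - 12) - 4 ≡ 16. → (12, 16)

(12, 16)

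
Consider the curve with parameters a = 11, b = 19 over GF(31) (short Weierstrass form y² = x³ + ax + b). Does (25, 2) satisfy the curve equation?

y² = 2² ≡ 4; x³ + 11x + 19 = 15919 ≡ 16 (mod 31). 4 ≠ 16.

no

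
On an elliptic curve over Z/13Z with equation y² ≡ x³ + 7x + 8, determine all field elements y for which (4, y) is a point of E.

x³ + 7x + 8 = 100 ≡ 9 (mod 13).
Square roots of 9 mod 13: 3 and 10 (since 3² = 9 ≡ 9).

3, 10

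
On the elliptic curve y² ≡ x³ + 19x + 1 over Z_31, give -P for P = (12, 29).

(12, 2)

-(12, 29) = (12, -29 mod 31) = (12, 2).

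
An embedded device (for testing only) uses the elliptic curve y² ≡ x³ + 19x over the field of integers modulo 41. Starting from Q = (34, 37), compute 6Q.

Repeated addition: build up to 6Q.
2Q: tangent at (34, 37): λ = (3·34² + 19)/(2·37) ≡ 2/33. 33⁻¹ ≡ 5 (mod 41) since 33·5 = 165 ≡ 1, so λ ≡ 2·5 ≡ 10.
  x = λ² - 34 - 34 = 100 - 68 ≡ 32; y = λ·(34 - 32) - 37 ≡ 24. → (32, 24)
3Q: (32, 24) + (34, 37). λ = (37 - 24)/(34 - 32) ≡ 13/2 mod 41. 2⁻¹ ≡ 21 (mod 41), so λ ≡ 27.
  x = λ² - 32 - 34 = 729 - 66 ≡ 7; y = λ·(32 - 7) - 24 ≡ 36. → (7, 36)
4Q: (7, 36) + (34, 37). λ = (37 - 36)/(34 - 7) ≡ 1/27 mod 41. 27⁻¹ ≡ 38 (mod 41) since 27·38 = 1026 ≡ 1, so λ ≡ 38.
  x = λ² - 7 - 34 = 1444 - 41 ≡ 9; y = λ·(7 - 9) - 36 ≡ 11. → (9, 11)
5Q: (9, 11) + (34, 37). λ = (37 - 11)/(34 - 9) ≡ 26/25 mod 41. 25⁻¹ ≡ 23 (mod 41), so λ ≡ 24.
  x = λ² - 9 - 34 = 576 - 43 ≡ 0; y = λ·(9 - 0) - 11 ≡ 0. → (0, 0)
6Q: (0, 0) + (34, 37). λ = (37 - 0)/(34 - 0) ≡ 37/34 mod 41. 34⁻¹ ≡ 35 (mod 41) since 34·35 = 1190 ≡ 1, so λ ≡ 24.
  x = λ² - 0 - 34 = 576 - 34 ≡ 9; y = λ·(0 - 9) - 0 ≡ 30. → (9, 30)

(9, 30)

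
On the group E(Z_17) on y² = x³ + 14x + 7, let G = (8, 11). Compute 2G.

tangent at (8, 11): λ = (3·8² + 14)/(2·11) ≡ 2/5. 5⁻¹ ≡ 7 (mod 17) since 5·7 = 35 ≡ 1, so λ ≡ 2·7 ≡ 14.
  x = λ² - 8 - 8 = 196 - 16 ≡ 10; y = λ·(8 - 10) - 11 ≡ 12. → (10, 12)

(10, 12)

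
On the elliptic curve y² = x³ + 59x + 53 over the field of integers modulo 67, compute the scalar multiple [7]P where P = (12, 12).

Double-and-add on 7 = (111)₂. Start with P = (12, 12) for the leading 1-bit.
double: tangent at (12, 12): λ = (3·12² + 59)/(2·12) ≡ 22/24. 24⁻¹ ≡ 14 (mod 67) since 24·14 = 336 ≡ 1, so λ ≡ 22·14 ≡ 40.
  x = λ² - 12 - 12 = 1600 - 24 ≡ 35; y = λ·(12 - 35) - 12 ≡ 6. → (35, 6)
add P: (35, 6) + (12, 12). λ = (12 - 6)/(12 - 35) ≡ 6/44 mod 67. 44⁻¹ ≡ 32 (mod 67), so λ ≡ 58.
  x = λ² - 35 - 12 = 3364 - 47 ≡ 34; y = λ·(35 - 34) - 6 ≡ 52. → (34, 52)
double: tangent at (34, 52): λ = (3·34² + 59)/(2·52) ≡ 43/37. 37⁻¹ ≡ 29 (mod 67), so λ ≡ 43·29 ≡ 41.
  x = λ² - 34 - 34 = 1681 - 68 ≡ 5; y = λ·(34 - 5) - 52 ≡ 65. → (5, 65)
add P: (5, 65) + (12, 12). λ = (12 - 65)/(12 - 5) ≡ 14/7 mod 67. 7⁻¹ ≡ 48 (mod 67), so λ ≡ 2.
  x = λ² - 5 - 12 = 4 - 17 ≡ 54; y = λ·(5 - 54) - 65 ≡ 38. → (54, 38)

(54, 38)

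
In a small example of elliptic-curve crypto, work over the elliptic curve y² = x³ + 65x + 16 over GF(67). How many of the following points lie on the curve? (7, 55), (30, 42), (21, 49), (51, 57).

3

(7, 55): 55² ≡ 10, rhs ≡ 10 → on.
(30, 42): 42² ≡ 22, rhs ≡ 22 → on.
(21, 49): 49² ≡ 56, rhs ≡ 56 → on.
(51, 57): 57² ≡ 33, rhs ≡ 39 → off.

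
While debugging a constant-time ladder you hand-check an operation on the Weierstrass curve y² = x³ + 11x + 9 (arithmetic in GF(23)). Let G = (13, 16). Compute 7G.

(18, 17)

Double-and-add on 7 = (111)₂. Start with G = (13, 16) for the leading 1-bit.
double: tangent at (13, 16): λ = (3·13² + 11)/(2·16) ≡ 12/9. 9⁻¹ ≡ 18 (mod 23), so λ ≡ 12·18 ≡ 9.
  x = λ² - 13 - 13 = 81 - 26 ≡ 9; y = λ·(13 - 9) - 16 ≡ 20. → (9, 20)
add G: (9, 20) + (13, 16). λ = (16 - 20)/(13 - 9) ≡ 19/4 mod 23. 4⁻¹ ≡ 6 (mod 23) since 4·6 = 24 ≡ 1, so λ ≡ 22.
  x = λ² - 9 - 13 = 484 - 22 ≡ 2; y = λ·(9 - 2) - 20 ≡ 19. → (2, 19)
double: tangent at (2, 19): λ = (3·2² + 11)/(2·19) ≡ 0/15. 15⁻¹ ≡ 20 (mod 23) since 15·20 = 300 ≡ 1, so λ ≡ 0·20 ≡ 0.
  x = λ² - 2 - 2 = 0 - 4 ≡ 19; y = λ·(2 - 19) - 19 ≡ 4. → (19, 4)
add G: (19, 4) + (13, 16). λ = (16 - 4)/(13 - 19) ≡ 12/17 mod 23. 17⁻¹ ≡ 19 (mod 23) since 17·19 = 323 ≡ 1, so λ ≡ 21.
  x = λ² - 19 - 13 = 441 - 32 ≡ 18; y = λ·(19 - 18) - 4 ≡ 17. → (18, 17)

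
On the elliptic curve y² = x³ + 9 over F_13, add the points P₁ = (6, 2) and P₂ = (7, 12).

(9, 7)

(6, 2) + (7, 12). λ = (12 - 2)/(7 - 6) ≡ 10/1 mod 13. 1⁻¹ ≡ 1 (mod 13), so λ ≡ 10.
  x = λ² - 6 - 7 = 100 - 13 ≡ 9; y = λ·(6 - 9) - 2 ≡ 7. → (9, 7)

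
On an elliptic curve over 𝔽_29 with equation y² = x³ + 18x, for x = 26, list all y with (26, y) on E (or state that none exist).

8, 21

x³ + 18x + 0 = 18044 ≡ 6 (mod 29).
Square roots of 6 mod 29: 8 and 21 (since 8² = 64 ≡ 6).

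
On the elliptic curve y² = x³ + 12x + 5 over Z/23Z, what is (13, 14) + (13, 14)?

tangent at (13, 14): λ = (3·13² + 12)/(2·14) ≡ 13/5. 5⁻¹ ≡ 14 (mod 23) since 5·14 = 70 ≡ 1, so λ ≡ 13·14 ≡ 21.
  x = λ² - 13 - 13 = 441 - 26 ≡ 1; y = λ·(13 - 1) - 14 ≡ 8. → (1, 8)

(1, 8)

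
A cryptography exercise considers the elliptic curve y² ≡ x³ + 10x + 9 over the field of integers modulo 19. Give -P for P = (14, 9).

(14, 10)

-(14, 9) = (14, -9 mod 19) = (14, 10).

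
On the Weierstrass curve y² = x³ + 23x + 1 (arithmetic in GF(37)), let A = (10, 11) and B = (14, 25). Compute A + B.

(16, 5)

(10, 11) + (14, 25). λ = (25 - 11)/(14 - 10) ≡ 14/4 mod 37. 4⁻¹ ≡ 28 (mod 37), so λ ≡ 22.
  x = λ² - 10 - 14 = 484 - 24 ≡ 16; y = λ·(10 - 16) - 11 ≡ 5. → (16, 5)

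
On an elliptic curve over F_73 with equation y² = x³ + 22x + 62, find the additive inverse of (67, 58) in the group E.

(67, 15)

-(67, 58) = (67, -58 mod 73) = (67, 15).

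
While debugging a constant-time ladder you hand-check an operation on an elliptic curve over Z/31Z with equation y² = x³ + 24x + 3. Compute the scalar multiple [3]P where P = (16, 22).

(20, 12)

Repeated addition: build up to 3P.
2P: tangent at (16, 22): λ = (3·16² + 24)/(2·22) ≡ 17/13. 13⁻¹ ≡ 12 (mod 31), so λ ≡ 17·12 ≡ 18.
  x = λ² - 16 - 16 = 324 - 32 ≡ 13; y = λ·(16 - 13) - 22 ≡ 1. → (13, 1)
3P: (13, 1) + (16, 22). λ = (22 - 1)/(16 - 13) ≡ 21/3 mod 31. 3⁻¹ ≡ 21 (mod 31), so λ ≡ 7.
  x = λ² - 13 - 16 = 49 - 29 ≡ 20; y = λ·(13 - 20) - 1 ≡ 12. → (20, 12)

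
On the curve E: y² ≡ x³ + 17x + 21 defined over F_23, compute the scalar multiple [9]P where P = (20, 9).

Repeated addition: build up to 9P.
2P: tangent at (20, 9): λ = (3·20² + 17)/(2·9) ≡ 21/18. 18⁻¹ ≡ 9 (mod 23), so λ ≡ 21·9 ≡ 5.
  x = λ² - 20 - 20 = 25 - 40 ≡ 8; y = λ·(20 - 8) - 9 ≡ 5. → (8, 5)
3P: (8, 5) + (20, 9). λ = (9 - 5)/(20 - 8) ≡ 4/12 mod 23. 12⁻¹ ≡ 2 (mod 23), so λ ≡ 8.
  x = λ² - 8 - 20 = 64 - 28 ≡ 13; y = λ·(8 - 13) - 5 ≡ 1. → (13, 1)
4P: (13, 1) + (20, 9). λ = (9 - 1)/(20 - 13) ≡ 8/7 mod 23. 7⁻¹ ≡ 10 (mod 23) since 7·10 = 70 ≡ 1, so λ ≡ 11.
  x = λ² - 13 - 20 = 121 - 33 ≡ 19; y = λ·(13 - 19) - 1 ≡ 2. → (19, 2)
5P: (19, 2) + (20, 9). λ = (9 - 2)/(20 - 19) ≡ 7/1 mod 23. 1⁻¹ ≡ 1 (mod 23), so λ ≡ 7.
  x = λ² - 19 - 20 = 49 - 39 ≡ 10; y = λ·(19 - 10) - 2 ≡ 15. → (10, 15)
6P: (10, 15) + (20, 9). λ = (9 - 15)/(20 - 10) ≡ 17/10 mod 23. 10⁻¹ ≡ 7 (mod 23) since 10·7 = 70 ≡ 1, so λ ≡ 4.
  x = λ² - 10 - 20 = 16 - 30 ≡ 9; y = λ·(10 - 9) - 15 ≡ 12. → (9, 12)
7P: (9, 12) + (20, 9). λ = (9 - 12)/(20 - 9) ≡ 20/11 mod 23. 11⁻¹ ≡ 21 (mod 23) since 11·21 = 231 ≡ 1, so λ ≡ 6.
  x = λ² - 9 - 20 = 36 - 29 ≡ 7; y = λ·(9 - 7) - 12 ≡ 0. → (7, 0)
8P: (7, 0) + (20, 9). λ = (9 - 0)/(20 - 7) ≡ 9/13 mod 23. 13⁻¹ ≡ 16 (mod 23) since 13·16 = 208 ≡ 1, so λ ≡ 6.
  x = λ² - 7 - 20 = 36 - 27 ≡ 9; y = λ·(7 - 9) - 0 ≡ 11. → (9, 11)
9P: (9, 11) + (20, 9). λ = (9 - 11)/(20 - 9) ≡ 21/11 mod 23. 11⁻¹ ≡ 21 (mod 23) since 11·21 = 231 ≡ 1, so λ ≡ 4.
  x = λ² - 9 - 20 = 16 - 29 ≡ 10; y = λ·(9 - 10) - 11 ≡ 8. → (10, 8)

(10, 8)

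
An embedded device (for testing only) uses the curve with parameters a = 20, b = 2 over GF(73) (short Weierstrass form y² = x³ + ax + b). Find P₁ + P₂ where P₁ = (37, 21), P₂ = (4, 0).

(37, 21) + (4, 0). λ = (0 - 21)/(4 - 37) ≡ 52/40 mod 73. 40⁻¹ ≡ 42 (mod 73) since 40·42 = 1680 ≡ 1, so λ ≡ 67.
  x = λ² - 37 - 4 = 4489 - 41 ≡ 68; y = λ·(37 - 68) - 21 ≡ 19. → (68, 19)

(68, 19)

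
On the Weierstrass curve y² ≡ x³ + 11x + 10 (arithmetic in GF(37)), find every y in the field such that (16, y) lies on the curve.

x³ + 11x + 10 = 4282 ≡ 27 (mod 37).
Square roots of 27 mod 37: 8 and 29 (since 8² = 64 ≡ 27).

8, 29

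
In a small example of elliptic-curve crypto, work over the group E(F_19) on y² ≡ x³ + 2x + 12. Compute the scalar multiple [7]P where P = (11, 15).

(11, 15)

Double-and-add on 7 = (111)₂. Start with P = (11, 15) for the leading 1-bit.
double: tangent at (11, 15): λ = (3·11² + 2)/(2·15) ≡ 4/11. 11⁻¹ ≡ 7 (mod 19), so λ ≡ 4·7 ≡ 9.
  x = λ² - 11 - 11 = 81 - 22 ≡ 2; y = λ·(11 - 2) - 15 ≡ 9. → (2, 9)
add P: (2, 9) + (11, 15). λ = (15 - 9)/(11 - 2) ≡ 6/9 mod 19. 9⁻¹ ≡ 17 (mod 19), so λ ≡ 7.
  x = λ² - 2 - 11 = 49 - 13 ≡ 17; y = λ·(2 - 17) - 9 ≡ 0. → (17, 0)
double: (17, 0) + (17, 0): same x and y₁ ≡ -y₂, so the sum is O.
add P: O + (11, 15) = (11, 15) (identity).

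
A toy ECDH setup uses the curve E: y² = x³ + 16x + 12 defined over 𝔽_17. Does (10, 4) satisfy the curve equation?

yes

y² = 4² ≡ 16; x³ + 16x + 12 = 1172 ≡ 16 (mod 17). 16 = 16.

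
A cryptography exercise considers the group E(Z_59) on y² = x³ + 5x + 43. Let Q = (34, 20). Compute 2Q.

(17, 12)

tangent at (34, 20): λ = (3·34² + 5)/(2·20) ≡ 51/40. 40⁻¹ ≡ 31 (mod 59) since 40·31 = 1240 ≡ 1, so λ ≡ 51·31 ≡ 47.
  x = λ² - 34 - 34 = 2209 - 68 ≡ 17; y = λ·(34 - 17) - 20 ≡ 12. → (17, 12)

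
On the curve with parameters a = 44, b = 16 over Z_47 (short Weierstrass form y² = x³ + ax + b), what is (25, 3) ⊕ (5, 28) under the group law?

(25, 3) + (5, 28). λ = (28 - 3)/(5 - 25) ≡ 25/27 mod 47. 27⁻¹ ≡ 7 (mod 47), so λ ≡ 34.
  x = λ² - 25 - 5 = 1156 - 30 ≡ 45; y = λ·(25 - 45) - 3 ≡ 22. → (45, 22)

(45, 22)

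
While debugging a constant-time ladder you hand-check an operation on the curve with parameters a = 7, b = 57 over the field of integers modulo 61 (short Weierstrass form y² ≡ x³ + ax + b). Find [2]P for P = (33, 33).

tangent at (33, 33): λ = (3·33² + 7)/(2·33) ≡ 41/5. 5⁻¹ ≡ 49 (mod 61) since 5·49 = 245 ≡ 1, so λ ≡ 41·49 ≡ 57.
  x = λ² - 33 - 33 = 3249 - 66 ≡ 11; y = λ·(33 - 11) - 33 ≡ 1. → (11, 1)

(11, 1)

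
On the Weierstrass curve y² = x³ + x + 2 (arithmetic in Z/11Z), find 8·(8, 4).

O

Write Q = (8, 4).
Repeated addition: build up to 8Q.
2Q: tangent at (8, 4): λ = (3·8² + 1)/(2·4) ≡ 6/8. 8⁻¹ ≡ 7 (mod 11) since 8·7 = 56 ≡ 1, so λ ≡ 6·7 ≡ 9.
  x = λ² - 8 - 8 = 81 - 16 ≡ 10; y = λ·(8 - 10) - 4 ≡ 0. → (10, 0)
3Q: (10, 0) + (8, 4). λ = (4 - 0)/(8 - 10) ≡ 4/9 mod 11. 9⁻¹ ≡ 5 (mod 11), so λ ≡ 9.
  x = λ² - 10 - 8 = 81 - 18 ≡ 8; y = λ·(10 - 8) - 0 ≡ 7. → (8, 7)
4Q: (8, 7) + (8, 4): same x and y₁ ≡ -y₂, so the sum is 𝒪.
5Q: 𝒪 + (8, 4) = (8, 4) (identity).
6Q: tangent at (8, 4): λ = (3·8² + 1)/(2·4) ≡ 6/8. 8⁻¹ ≡ 7 (mod 11), so λ ≡ 6·7 ≡ 9.
  x = λ² - 8 - 8 = 81 - 16 ≡ 10; y = λ·(8 - 10) - 4 ≡ 0. → (10, 0)
7Q: (10, 0) + (8, 4). λ = (4 - 0)/(8 - 10) ≡ 4/9 mod 11. 9⁻¹ ≡ 5 (mod 11), so λ ≡ 9.
  x = λ² - 10 - 8 = 81 - 18 ≡ 8; y = λ·(10 - 8) - 0 ≡ 7. → (8, 7)
8Q: (8, 7) + (8, 4): same x and y₁ ≡ -y₂, so the sum is 𝒪.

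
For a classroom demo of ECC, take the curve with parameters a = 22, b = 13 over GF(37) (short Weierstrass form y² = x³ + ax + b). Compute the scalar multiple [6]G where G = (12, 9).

Double-and-add on 6 = (110)₂. Start with G = (12, 9) for the leading 1-bit.
double: tangent at (12, 9): λ = (3·12² + 22)/(2·9) ≡ 10/18. 18⁻¹ ≡ 35 (mod 37) since 18·35 = 630 ≡ 1, so λ ≡ 10·35 ≡ 17.
  x = λ² - 12 - 12 = 289 - 24 ≡ 6; y = λ·(12 - 6) - 9 ≡ 19. → (6, 19)
add G: (6, 19) + (12, 9). λ = (9 - 19)/(12 - 6) ≡ 27/6 mod 37. 6⁻¹ ≡ 31 (mod 37), so λ ≡ 23.
  x = λ² - 6 - 12 = 529 - 18 ≡ 30; y = λ·(6 - 30) - 19 ≡ 21. → (30, 21)
double: tangent at (30, 21): λ = (3·30² + 22)/(2·21) ≡ 21/5. 5⁻¹ ≡ 15 (mod 37), so λ ≡ 21·15 ≡ 19.
  x = λ² - 30 - 30 = 361 - 60 ≡ 5; y = λ·(30 - 5) - 21 ≡ 10. → (5, 10)

(5, 10)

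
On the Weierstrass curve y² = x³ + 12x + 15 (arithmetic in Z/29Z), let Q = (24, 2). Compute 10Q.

(6, 10)

Double-and-add on 10 = (1010)₂. Start with Q = (24, 2) for the leading 1-bit.
double: tangent at (24, 2): λ = (3·24² + 12)/(2·2) ≡ 0/4. 4⁻¹ ≡ 22 (mod 29), so λ ≡ 0·22 ≡ 0.
  x = λ² - 24 - 24 = 0 - 48 ≡ 10; y = λ·(24 - 10) - 2 ≡ 27. → (10, 27)
double: tangent at (10, 27): λ = (3·10² + 12)/(2·27) ≡ 22/25. 25⁻¹ ≡ 7 (mod 29), so λ ≡ 22·7 ≡ 9.
  x = λ² - 10 - 10 = 81 - 20 ≡ 3; y = λ·(10 - 3) - 27 ≡ 7. → (3, 7)
add Q: (3, 7) + (24, 2). λ = (2 - 7)/(24 - 3) ≡ 24/21 mod 29. 21⁻¹ ≡ 18 (mod 29) since 21·18 = 378 ≡ 1, so λ ≡ 26.
  x = λ² - 3 - 24 = 676 - 27 ≡ 11; y = λ·(3 - 11) - 7 ≡ 17. → (11, 17)
double: tangent at (11, 17): λ = (3·11² + 12)/(2·17) ≡ 27/5. 5⁻¹ ≡ 6 (mod 29), so λ ≡ 27·6 ≡ 17.
  x = λ² - 11 - 11 = 289 - 22 ≡ 6; y = λ·(11 - 6) - 17 ≡ 10. → (6, 10)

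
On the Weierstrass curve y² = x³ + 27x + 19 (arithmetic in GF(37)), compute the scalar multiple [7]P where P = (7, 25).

(3, 33)

Repeated addition: build up to 7P.
2P: tangent at (7, 25): λ = (3·7² + 27)/(2·25) ≡ 26/13. 13⁻¹ ≡ 20 (mod 37), so λ ≡ 26·20 ≡ 2.
  x = λ² - 7 - 7 = 4 - 14 ≡ 27; y = λ·(7 - 27) - 25 ≡ 9. → (27, 9)
3P: (27, 9) + (7, 25). λ = (25 - 9)/(7 - 27) ≡ 16/17 mod 37. 17⁻¹ ≡ 24 (mod 37), so λ ≡ 14.
  x = λ² - 27 - 7 = 196 - 34 ≡ 14; y = λ·(27 - 14) - 9 ≡ 25. → (14, 25)
4P: (14, 25) + (7, 25). λ = (25 - 25)/(7 - 14) ≡ 0/30 mod 37. 30⁻¹ ≡ 21 (mod 37), so λ ≡ 0.
  x = λ² - 14 - 7 = 0 - 21 ≡ 16; y = λ·(14 - 16) - 25 ≡ 12. → (16, 12)
5P: (16, 12) + (7, 25). λ = (25 - 12)/(7 - 16) ≡ 13/28 mod 37. 28⁻¹ ≡ 4 (mod 37) since 28·4 = 112 ≡ 1, so λ ≡ 15.
  x = λ² - 16 - 7 = 225 - 23 ≡ 17; y = λ·(16 - 17) - 12 ≡ 10. → (17, 10)
6P: (17, 10) + (7, 25). λ = (25 - 10)/(7 - 17) ≡ 15/27 mod 37. 27⁻¹ ≡ 11 (mod 37) since 27·11 = 297 ≡ 1, so λ ≡ 17.
  x = λ² - 17 - 7 = 289 - 24 ≡ 6; y = λ·(17 - 6) - 10 ≡ 29. → (6, 29)
7P: (6, 29) + (7, 25). λ = (25 - 29)/(7 - 6) ≡ 33/1 mod 37. 1⁻¹ ≡ 1 (mod 37), so λ ≡ 33.
  x = λ² - 6 - 7 = 1089 - 13 ≡ 3; y = λ·(6 - 3) - 29 ≡ 33. → (3, 33)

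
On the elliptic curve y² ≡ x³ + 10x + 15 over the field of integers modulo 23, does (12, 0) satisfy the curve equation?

yes

y² = 0² ≡ 0; x³ + 10x + 15 = 1863 ≡ 0 (mod 23). 0 = 0.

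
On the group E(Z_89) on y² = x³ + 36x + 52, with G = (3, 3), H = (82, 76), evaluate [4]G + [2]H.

O

First 4G:
Double-and-add on 4 = (100)₂. Start with G = (3, 3) for the leading 1-bit.
double: tangent at (3, 3): λ = (3·3² + 36)/(2·3) ≡ 63/6. 6⁻¹ ≡ 15 (mod 89), so λ ≡ 63·15 ≡ 55.
  x = λ² - 3 - 3 = 3025 - 6 ≡ 82; y = λ·(3 - 82) - 3 ≡ 13. → (82, 13)
double: tangent at (82, 13): λ = (3·82² + 36)/(2·13) ≡ 5/26. 26⁻¹ ≡ 24 (mod 89), so λ ≡ 5·24 ≡ 31.
  x = λ² - 82 - 82 = 961 - 164 ≡ 85; y = λ·(82 - 85) - 13 ≡ 72. → (85, 72)
4G = (85, 72).
Next 2H:
Repeated addition: build up to 2H.
2H: tangent at (82, 76): λ = (3·82² + 36)/(2·76) ≡ 5/63. 63⁻¹ ≡ 65 (mod 89) since 63·65 = 4095 ≡ 1, so λ ≡ 5·65 ≡ 58.
  x = λ² - 82 - 82 = 3364 - 164 ≡ 85; y = λ·(82 - 85) - 76 ≡ 17. → (85, 17)
2H = (85, 17).
Finally 4G + 2H:
(85, 72) + (85, 17): same x and y₁ ≡ -y₂, so the sum is 𝒪.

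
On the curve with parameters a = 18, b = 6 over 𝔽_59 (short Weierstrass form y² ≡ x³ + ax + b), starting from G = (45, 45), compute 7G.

(45, 14)

Repeated addition: build up to 7G.
2G: tangent at (45, 45): λ = (3·45² + 18)/(2·45) ≡ 16/31. 31⁻¹ ≡ 40 (mod 59) since 31·40 = 1240 ≡ 1, so λ ≡ 16·40 ≡ 50.
  x = λ² - 45 - 45 = 2500 - 90 ≡ 50; y = λ·(45 - 50) - 45 ≡ 0. → (50, 0)
3G: (50, 0) + (45, 45). λ = (45 - 0)/(45 - 50) ≡ 45/54 mod 59. 54⁻¹ ≡ 47 (mod 59), so λ ≡ 50.
  x = λ² - 50 - 45 = 2500 - 95 ≡ 45; y = λ·(50 - 45) - 0 ≡ 14. → (45, 14)
4G: (45, 14) + (45, 45): same x and y₁ ≡ -y₂, so the sum is 𝒪.
5G: 𝒪 + (45, 45) = (45, 45) (identity).
6G: tangent at (45, 45): λ = (3·45² + 18)/(2·45) ≡ 16/31. 31⁻¹ ≡ 40 (mod 59), so λ ≡ 16·40 ≡ 50.
  x = λ² - 45 - 45 = 2500 - 90 ≡ 50; y = λ·(45 - 50) - 45 ≡ 0. → (50, 0)
7G: (50, 0) + (45, 45). λ = (45 - 0)/(45 - 50) ≡ 45/54 mod 59. 54⁻¹ ≡ 47 (mod 59) since 54·47 = 2538 ≡ 1, so λ ≡ 50.
  x = λ² - 50 - 45 = 2500 - 95 ≡ 45; y = λ·(50 - 45) - 0 ≡ 14. → (45, 14)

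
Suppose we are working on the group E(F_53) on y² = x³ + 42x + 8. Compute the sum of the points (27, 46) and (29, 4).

(27, 46) + (29, 4). λ = (4 - 46)/(29 - 27) ≡ 11/2 mod 53. 2⁻¹ ≡ 27 (mod 53), so λ ≡ 32.
  x = λ² - 27 - 29 = 1024 - 56 ≡ 14; y = λ·(27 - 14) - 46 ≡ 52. → (14, 52)

(14, 52)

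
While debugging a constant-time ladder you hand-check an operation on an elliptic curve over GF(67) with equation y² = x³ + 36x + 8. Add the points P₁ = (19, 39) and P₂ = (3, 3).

(19, 39) + (3, 3). λ = (3 - 39)/(3 - 19) ≡ 31/51 mod 67. 51⁻¹ ≡ 46 (mod 67) since 51·46 = 2346 ≡ 1, so λ ≡ 19.
  x = λ² - 19 - 3 = 361 - 22 ≡ 4; y = λ·(19 - 4) - 39 ≡ 45. → (4, 45)

(4, 45)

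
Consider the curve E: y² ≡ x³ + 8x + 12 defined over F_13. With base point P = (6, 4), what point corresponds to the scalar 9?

(6, 4)

Repeated addition: build up to 9P.
2P: tangent at (6, 4): λ = (3·6² + 8)/(2·4) ≡ 12/8. 8⁻¹ ≡ 5 (mod 13) since 8·5 = 40 ≡ 1, so λ ≡ 12·5 ≡ 8.
  x = λ² - 6 - 6 = 64 - 12 ≡ 0; y = λ·(6 - 0) - 4 ≡ 5. → (0, 5)
3P: (0, 5) + (6, 4). λ = (4 - 5)/(6 - 0) ≡ 12/6 mod 13. 6⁻¹ ≡ 11 (mod 13), so λ ≡ 2.
  x = λ² - 0 - 6 = 4 - 6 ≡ 11; y = λ·(0 - 11) - 5 ≡ 12. → (11, 12)
4P: (11, 12) + (6, 4). λ = (4 - 12)/(6 - 11) ≡ 5/8 mod 13. 8⁻¹ ≡ 5 (mod 13), so λ ≡ 12.
  x = λ² - 11 - 6 = 144 - 17 ≡ 10; y = λ·(11 - 10) - 12 ≡ 0. → (10, 0)
5P: (10, 0) + (6, 4). λ = (4 - 0)/(6 - 10) ≡ 4/9 mod 13. 9⁻¹ ≡ 3 (mod 13), so λ ≡ 12.
  x = λ² - 10 - 6 = 144 - 16 ≡ 11; y = λ·(10 - 11) - 0 ≡ 1. → (11, 1)
6P: (11, 1) + (6, 4). λ = (4 - 1)/(6 - 11) ≡ 3/8 mod 13. 8⁻¹ ≡ 5 (mod 13) since 8·5 = 40 ≡ 1, so λ ≡ 2.
  x = λ² - 11 - 6 = 4 - 17 ≡ 0; y = λ·(11 - 0) - 1 ≡ 8. → (0, 8)
7P: (0, 8) + (6, 4). λ = (4 - 8)/(6 - 0) ≡ 9/6 mod 13. 6⁻¹ ≡ 11 (mod 13) since 6·11 = 66 ≡ 1, so λ ≡ 8.
  x = λ² - 0 - 6 = 64 - 6 ≡ 6; y = λ·(0 - 6) - 8 ≡ 9. → (6, 9)
8P: (6, 9) + (6, 4): same x and y₁ ≡ -y₂, so the sum is ∞.
9P: ∞ + (6, 4) = (6, 4) (identity).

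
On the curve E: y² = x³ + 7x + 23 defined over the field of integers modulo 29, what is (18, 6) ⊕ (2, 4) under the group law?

(18, 6) + (2, 4). λ = (4 - 6)/(2 - 18) ≡ 27/13 mod 29. 13⁻¹ ≡ 9 (mod 29) since 13·9 = 117 ≡ 1, so λ ≡ 11.
  x = λ² - 18 - 2 = 121 - 20 ≡ 14; y = λ·(18 - 14) - 6 ≡ 9. → (14, 9)

(14, 9)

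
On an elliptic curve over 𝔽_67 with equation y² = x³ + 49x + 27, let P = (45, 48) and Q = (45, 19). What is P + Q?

O

The two points share x = 45 and their y-coordinates satisfy 48 + 19 ≡ 0 (mod 67), so they are inverses. Their sum is O.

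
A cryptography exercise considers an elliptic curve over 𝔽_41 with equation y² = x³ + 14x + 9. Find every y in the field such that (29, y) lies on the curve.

9, 32

x³ + 14x + 9 = 24804 ≡ 40 (mod 41).
Square roots of 40 mod 41: 9 and 32 (since 9² = 81 ≡ 40).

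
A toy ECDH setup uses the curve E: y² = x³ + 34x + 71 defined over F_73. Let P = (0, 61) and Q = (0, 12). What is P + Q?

O

The two points share x = 0 and their y-coordinates satisfy 61 + 12 ≡ 0 (mod 73), so they are inverses. Their sum is 𝒪.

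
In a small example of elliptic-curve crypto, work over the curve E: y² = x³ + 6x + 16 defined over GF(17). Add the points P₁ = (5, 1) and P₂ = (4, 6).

(5, 1) + (4, 6). λ = (6 - 1)/(4 - 5) ≡ 5/16 mod 17. 16⁻¹ ≡ 16 (mod 17), so λ ≡ 12.
  x = λ² - 5 - 4 = 144 - 9 ≡ 16; y = λ·(5 - 16) - 1 ≡ 3. → (16, 3)

(16, 3)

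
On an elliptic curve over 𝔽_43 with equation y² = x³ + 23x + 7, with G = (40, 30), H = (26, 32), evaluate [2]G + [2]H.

First 2G:
Repeated addition: build up to 2G.
2G: tangent at (40, 30): λ = (3·40² + 23)/(2·30) ≡ 7/17. 17⁻¹ ≡ 38 (mod 43), so λ ≡ 7·38 ≡ 8.
  x = λ² - 40 - 40 = 64 - 80 ≡ 27; y = λ·(40 - 27) - 30 ≡ 31. → (27, 31)
2G = (27, 31).
Next 2H:
Repeated addition: build up to 2H.
2H: tangent at (26, 32): λ = (3·26² + 23)/(2·32) ≡ 30/21. 21⁻¹ ≡ 41 (mod 43) since 21·41 = 861 ≡ 1, so λ ≡ 30·41 ≡ 26.
  x = λ² - 26 - 26 = 676 - 52 ≡ 22; y = λ·(26 - 22) - 32 ≡ 29. → (22, 29)
2H = (22, 29).
Finally 2G + 2H:
(27, 31) + (22, 29). λ = (29 - 31)/(22 - 27) ≡ 41/38 mod 43. 38⁻¹ ≡ 17 (mod 43) since 38·17 = 646 ≡ 1, so λ ≡ 9.
  x = λ² - 27 - 22 = 81 - 49 ≡ 32; y = λ·(27 - 32) - 31 ≡ 10. → (32, 10)

(32, 10)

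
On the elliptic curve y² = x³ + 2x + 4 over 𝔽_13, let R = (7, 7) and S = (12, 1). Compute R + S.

(7, 7) + (12, 1). λ = (1 - 7)/(12 - 7) ≡ 7/5 mod 13. 5⁻¹ ≡ 8 (mod 13), so λ ≡ 4.
  x = λ² - 7 - 12 = 16 - 19 ≡ 10; y = λ·(7 - 10) - 7 ≡ 7. → (10, 7)

(10, 7)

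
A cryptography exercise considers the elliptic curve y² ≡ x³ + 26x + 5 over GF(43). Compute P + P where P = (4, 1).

(28, 14)

tangent at (4, 1): λ = (3·4² + 26)/(2·1) ≡ 31/2. 2⁻¹ ≡ 22 (mod 43), so λ ≡ 31·22 ≡ 37.
  x = λ² - 4 - 4 = 1369 - 8 ≡ 28; y = λ·(4 - 28) - 1 ≡ 14. → (28, 14)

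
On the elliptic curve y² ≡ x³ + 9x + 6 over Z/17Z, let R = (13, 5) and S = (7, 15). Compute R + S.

(13, 12)

(13, 5) + (7, 15). λ = (15 - 5)/(7 - 13) ≡ 10/11 mod 17. 11⁻¹ ≡ 14 (mod 17), so λ ≡ 4.
  x = λ² - 13 - 7 = 16 - 20 ≡ 13; y = λ·(13 - 13) - 5 ≡ 12. → (13, 12)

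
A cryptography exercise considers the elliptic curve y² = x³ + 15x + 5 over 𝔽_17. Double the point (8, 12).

(5, 16)

tangent at (8, 12): λ = (3·8² + 15)/(2·12) ≡ 3/7. 7⁻¹ ≡ 5 (mod 17), so λ ≡ 3·5 ≡ 15.
  x = λ² - 8 - 8 = 225 - 16 ≡ 5; y = λ·(8 - 5) - 12 ≡ 16. → (5, 16)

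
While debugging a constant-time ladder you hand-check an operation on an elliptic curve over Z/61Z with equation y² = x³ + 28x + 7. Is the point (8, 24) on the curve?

y² = 24² ≡ 27; x³ + 28x + 7 = 743 ≡ 11 (mod 61). 27 ≠ 11.

no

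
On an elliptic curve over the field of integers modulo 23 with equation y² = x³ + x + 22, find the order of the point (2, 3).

2P: tangent at (2, 3): λ = (3·2² + 1)/(2·3) ≡ 13/6. 6⁻¹ ≡ 4 (mod 23), so λ ≡ 13·4 ≡ 6.
  x = λ² - 2 - 2 = 36 - 4 ≡ 9; y = λ·(2 - 9) - 3 ≡ 1. → (9, 1)
3P: (9, 1) + (2, 3). λ = (3 - 1)/(2 - 9) ≡ 2/16 mod 23. 16⁻¹ ≡ 13 (mod 23) since 16·13 = 208 ≡ 1, so λ ≡ 3.
  x = λ² - 9 - 2 = 9 - 11 ≡ 21; y = λ·(9 - 21) - 1 ≡ 9. → (21, 9)
4P: (21, 9) + (2, 3). λ = (3 - 9)/(2 - 21) ≡ 17/4 mod 23. 4⁻¹ ≡ 6 (mod 23) since 4·6 = 24 ≡ 1, so λ ≡ 10.
  x = λ² - 21 - 2 = 100 - 23 ≡ 8; y = λ·(21 - 8) - 9 ≡ 6. → (8, 6)
5P: (8, 6) + (2, 3). λ = (3 - 6)/(2 - 8) ≡ 20/17 mod 23. 17⁻¹ ≡ 19 (mod 23), so λ ≡ 12.
  x = λ² - 8 - 2 = 144 - 10 ≡ 19; y = λ·(8 - 19) - 6 ≡ 0. → (19, 0)
6P: (19, 0) + (2, 3). λ = (3 - 0)/(2 - 19) ≡ 3/6 mod 23. 6⁻¹ ≡ 4 (mod 23), so λ ≡ 12.
  x = λ² - 19 - 2 = 144 - 21 ≡ 8; y = λ·(19 - 8) - 0 ≡ 17. → (8, 17)
7P: (8, 17) + (2, 3). λ = (3 - 17)/(2 - 8) ≡ 9/17 mod 23. 17⁻¹ ≡ 19 (mod 23) since 17·19 = 323 ≡ 1, so λ ≡ 10.
  x = λ² - 8 - 2 = 100 - 10 ≡ 21; y = λ·(8 - 21) - 17 ≡ 14. → (21, 14)
8P: (21, 14) + (2, 3). λ = (3 - 14)/(2 - 21) ≡ 12/4 mod 23. 4⁻¹ ≡ 6 (mod 23) since 4·6 = 24 ≡ 1, so λ ≡ 3.
  x = λ² - 21 - 2 = 9 - 23 ≡ 9; y = λ·(21 - 9) - 14 ≡ 22. → (9, 22)
9P: (9, 22) + (2, 3). λ = (3 - 22)/(2 - 9) ≡ 4/16 mod 23. 16⁻¹ ≡ 13 (mod 23) since 16·13 = 208 ≡ 1, so λ ≡ 6.
  x = λ² - 9 - 2 = 36 - 11 ≡ 2; y = λ·(9 - 2) - 22 ≡ 20. → (2, 20)
10P: (2, 20) + (2, 3): same x and y₁ ≡ -y₂, so the sum is 𝒪.
10P = 𝒪, so the order is 10.

10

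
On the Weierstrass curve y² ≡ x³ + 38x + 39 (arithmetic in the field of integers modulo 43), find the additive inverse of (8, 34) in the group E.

(8, 9)

-(8, 34) = (8, -34 mod 43) = (8, 9).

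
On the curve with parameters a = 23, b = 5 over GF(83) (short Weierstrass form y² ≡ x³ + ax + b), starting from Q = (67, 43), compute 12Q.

(21, 72)

Double-and-add on 12 = (1100)₂. Start with Q = (67, 43) for the leading 1-bit.
double: tangent at (67, 43): λ = (3·67² + 23)/(2·43) ≡ 44/3. 3⁻¹ ≡ 28 (mod 83) since 3·28 = 84 ≡ 1, so λ ≡ 44·28 ≡ 70.
  x = λ² - 67 - 67 = 4900 - 134 ≡ 35; y = λ·(67 - 35) - 43 ≡ 39. → (35, 39)
add Q: (35, 39) + (67, 43). λ = (43 - 39)/(67 - 35) ≡ 4/32 mod 83. 32⁻¹ ≡ 13 (mod 83) since 32·13 = 416 ≡ 1, so λ ≡ 52.
  x = λ² - 35 - 67 = 2704 - 102 ≡ 29; y = λ·(35 - 29) - 39 ≡ 24. → (29, 24)
double: tangent at (29, 24): λ = (3·29² + 23)/(2·24) ≡ 56/48. 48⁻¹ ≡ 64 (mod 83), so λ ≡ 56·64 ≡ 15.
  x = λ² - 29 - 29 = 225 - 58 ≡ 1; y = λ·(29 - 1) - 24 ≡ 64. → (1, 64)
double: tangent at (1, 64): λ = (3·1² + 23)/(2·64) ≡ 26/45. 45⁻¹ ≡ 24 (mod 83) since 45·24 = 1080 ≡ 1, so λ ≡ 26·24 ≡ 43.
  x = λ² - 1 - 1 = 1849 - 2 ≡ 21; y = λ·(1 - 21) - 64 ≡ 72. → (21, 72)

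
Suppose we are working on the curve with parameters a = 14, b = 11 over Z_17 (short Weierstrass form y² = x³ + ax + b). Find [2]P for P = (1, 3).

tangent at (1, 3): λ = (3·1² + 14)/(2·3) ≡ 0/6. 6⁻¹ ≡ 3 (mod 17), so λ ≡ 0·3 ≡ 0.
  x = λ² - 1 - 1 = 0 - 2 ≡ 15; y = λ·(1 - 15) - 3 ≡ 14. → (15, 14)

(15, 14)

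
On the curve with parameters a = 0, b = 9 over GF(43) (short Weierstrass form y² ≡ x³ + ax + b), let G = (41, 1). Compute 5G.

(25, 38)

Repeated addition: build up to 5G.
2G: tangent at (41, 1): λ = (3·41² + 0)/(2·1) ≡ 12/2. 2⁻¹ ≡ 22 (mod 43) since 2·22 = 44 ≡ 1, so λ ≡ 12·22 ≡ 6.
  x = λ² - 41 - 41 = 36 - 82 ≡ 40; y = λ·(41 - 40) - 1 ≡ 5. → (40, 5)
3G: (40, 5) + (41, 1). λ = (1 - 5)/(41 - 40) ≡ 39/1 mod 43. 1⁻¹ ≡ 1 (mod 43) since 1·1 = 1 ≡ 1, so λ ≡ 39.
  x = λ² - 40 - 41 = 1521 - 81 ≡ 21; y = λ·(40 - 21) - 5 ≡ 5. → (21, 5)
4G: (21, 5) + (41, 1). λ = (1 - 5)/(41 - 21) ≡ 39/20 mod 43. 20⁻¹ ≡ 28 (mod 43) since 20·28 = 560 ≡ 1, so λ ≡ 17.
  x = λ² - 21 - 41 = 289 - 62 ≡ 12; y = λ·(21 - 12) - 5 ≡ 19. → (12, 19)
5G: (12, 19) + (41, 1). λ = (1 - 19)/(41 - 12) ≡ 25/29 mod 43. 29⁻¹ ≡ 3 (mod 43), so λ ≡ 32.
  x = λ² - 12 - 41 = 1024 - 53 ≡ 25; y = λ·(12 - 25) - 19 ≡ 38. → (25, 38)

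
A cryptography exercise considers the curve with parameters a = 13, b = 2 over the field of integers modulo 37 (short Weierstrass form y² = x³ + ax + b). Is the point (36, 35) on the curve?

no

y² = 35² ≡ 4; x³ + 13x + 2 = 47126 ≡ 25 (mod 37). 4 ≠ 25.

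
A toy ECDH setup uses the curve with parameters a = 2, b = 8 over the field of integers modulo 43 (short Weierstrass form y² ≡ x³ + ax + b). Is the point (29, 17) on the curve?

yes

y² = 17² ≡ 31; x³ + 2x + 8 = 24455 ≡ 31 (mod 43). 31 = 31.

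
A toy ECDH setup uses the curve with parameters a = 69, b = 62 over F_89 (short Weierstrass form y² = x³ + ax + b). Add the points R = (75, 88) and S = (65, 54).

(46, 64)

(75, 88) + (65, 54). λ = (54 - 88)/(65 - 75) ≡ 55/79 mod 89. 79⁻¹ ≡ 80 (mod 89) since 79·80 = 6320 ≡ 1, so λ ≡ 39.
  x = λ² - 75 - 65 = 1521 - 140 ≡ 46; y = λ·(75 - 46) - 88 ≡ 64. → (46, 64)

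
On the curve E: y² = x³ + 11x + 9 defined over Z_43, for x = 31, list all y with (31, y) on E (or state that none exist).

16, 27

x³ + 11x + 9 = 30141 ≡ 41 (mod 43).
Square roots of 41 mod 43: 16 and 27 (since 16² = 256 ≡ 41).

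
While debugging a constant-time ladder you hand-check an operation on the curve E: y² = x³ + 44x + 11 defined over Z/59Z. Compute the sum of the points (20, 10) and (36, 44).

(49, 39)

(20, 10) + (36, 44). λ = (44 - 10)/(36 - 20) ≡ 34/16 mod 59. 16⁻¹ ≡ 48 (mod 59) since 16·48 = 768 ≡ 1, so λ ≡ 39.
  x = λ² - 20 - 36 = 1521 - 56 ≡ 49; y = λ·(20 - 49) - 10 ≡ 39. → (49, 39)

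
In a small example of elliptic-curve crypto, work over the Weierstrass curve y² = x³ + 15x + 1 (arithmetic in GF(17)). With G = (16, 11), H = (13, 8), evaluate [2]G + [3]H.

First 2G:
Repeated addition: build up to 2G.
2G: tangent at (16, 11): λ = (3·16² + 15)/(2·11) ≡ 1/5. 5⁻¹ ≡ 7 (mod 17), so λ ≡ 1·7 ≡ 7.
  x = λ² - 16 - 16 = 49 - 32 ≡ 0; y = λ·(16 - 0) - 11 ≡ 16. → (0, 16)
2G = (0, 16).
Next 3H:
Repeated addition: build up to 3H.
2H: tangent at (13, 8): λ = (3·13² + 15)/(2·8) ≡ 12/16. 16⁻¹ ≡ 16 (mod 17) since 16·16 = 256 ≡ 1, so λ ≡ 12·16 ≡ 5.
  x = λ² - 13 - 13 = 25 - 26 ≡ 16; y = λ·(13 - 16) - 8 ≡ 11. → (16, 11)
3H: (16, 11) + (13, 8). λ = (8 - 11)/(13 - 16) ≡ 14/14 mod 17. 14⁻¹ ≡ 11 (mod 17), so λ ≡ 1.
  x = λ² - 16 - 13 = 1 - 29 ≡ 6; y = λ·(16 - 6) - 11 ≡ 16. → (6, 16)
3H = (6, 16).
Finally 2G + 3H:
(0, 16) + (6, 16). λ = (16 - 16)/(6 - 0) ≡ 0/6 mod 17. 6⁻¹ ≡ 3 (mod 17) since 6·3 = 18 ≡ 1, so λ ≡ 0.
  x = λ² - 0 - 6 = 0 - 6 ≡ 11; y = λ·(0 - 11) - 16 ≡ 1. → (11, 1)

(11, 1)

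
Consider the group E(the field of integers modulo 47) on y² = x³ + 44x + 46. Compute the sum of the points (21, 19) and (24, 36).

(21, 19) + (24, 36). λ = (36 - 19)/(24 - 21) ≡ 17/3 mod 47. 3⁻¹ ≡ 16 (mod 47), so λ ≡ 37.
  x = λ² - 21 - 24 = 1369 - 45 ≡ 8; y = λ·(21 - 8) - 19 ≡ 39. → (8, 39)

(8, 39)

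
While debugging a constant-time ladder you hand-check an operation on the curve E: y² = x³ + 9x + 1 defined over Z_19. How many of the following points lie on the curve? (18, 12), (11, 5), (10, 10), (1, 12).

(18, 12): 12² ≡ 11, rhs ≡ 10 → off.
(11, 5): 5² ≡ 6, rhs ≡ 6 → on.
(10, 10): 10² ≡ 5, rhs ≡ 8 → off.
(1, 12): 12² ≡ 11, rhs ≡ 11 → on.

2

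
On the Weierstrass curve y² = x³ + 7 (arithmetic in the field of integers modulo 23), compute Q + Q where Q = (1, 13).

(22, 12)

tangent at (1, 13): λ = (3·1² + 0)/(2·13) ≡ 3/3. 3⁻¹ ≡ 8 (mod 23), so λ ≡ 3·8 ≡ 1.
  x = λ² - 1 - 1 = 1 - 2 ≡ 22; y = λ·(1 - 22) - 13 ≡ 12. → (22, 12)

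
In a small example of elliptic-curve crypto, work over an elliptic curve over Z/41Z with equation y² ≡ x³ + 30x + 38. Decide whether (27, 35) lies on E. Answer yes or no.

no

y² = 35² ≡ 36; x³ + 30x + 38 = 20531 ≡ 31 (mod 41). 36 ≠ 31.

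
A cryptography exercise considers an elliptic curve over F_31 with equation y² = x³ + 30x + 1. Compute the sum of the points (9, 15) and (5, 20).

(5, 11)

(9, 15) + (5, 20). λ = (20 - 15)/(5 - 9) ≡ 5/27 mod 31. 27⁻¹ ≡ 23 (mod 31) since 27·23 = 621 ≡ 1, so λ ≡ 22.
  x = λ² - 9 - 5 = 484 - 14 ≡ 5; y = λ·(9 - 5) - 15 ≡ 11. → (5, 11)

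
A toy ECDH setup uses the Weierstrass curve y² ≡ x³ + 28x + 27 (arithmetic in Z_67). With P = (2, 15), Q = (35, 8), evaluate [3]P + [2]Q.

(34, 4)

First 3P:
Repeated addition: build up to 3P.
2P: tangent at (2, 15): λ = (3·2² + 28)/(2·15) ≡ 40/30. 30⁻¹ ≡ 38 (mod 67) since 30·38 = 1140 ≡ 1, so λ ≡ 40·38 ≡ 46.
  x = λ² - 2 - 2 = 2116 - 4 ≡ 35; y = λ·(2 - 35) - 15 ≡ 8. → (35, 8)
3P: (35, 8) + (2, 15). λ = (15 - 8)/(2 - 35) ≡ 7/34 mod 67. 34⁻¹ ≡ 2 (mod 67) since 34·2 = 68 ≡ 1, so λ ≡ 14.
  x = λ² - 35 - 2 = 196 - 37 ≡ 25; y = λ·(35 - 25) - 8 ≡ 65. → (25, 65)
3P = (25, 65).
Next 2Q:
Repeated addition: build up to 2Q.
2Q: tangent at (35, 8): λ = (3·35² + 28)/(2·8) ≡ 18/16. 16⁻¹ ≡ 21 (mod 67) since 16·21 = 336 ≡ 1, so λ ≡ 18·21 ≡ 43.
  x = λ² - 35 - 35 = 1849 - 70 ≡ 37; y = λ·(35 - 37) - 8 ≡ 40. → (37, 40)
2Q = (37, 40).
Finally 3P + 2Q:
(25, 65) + (37, 40). λ = (40 - 65)/(37 - 25) ≡ 42/12 mod 67. 12⁻¹ ≡ 28 (mod 67) since 12·28 = 336 ≡ 1, so λ ≡ 37.
  x = λ² - 25 - 37 = 1369 - 62 ≡ 34; y = λ·(25 - 34) - 65 ≡ 4. → (34, 4)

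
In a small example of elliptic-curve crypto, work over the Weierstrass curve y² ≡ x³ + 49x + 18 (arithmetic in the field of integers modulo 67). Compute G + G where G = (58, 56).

(43, 19)

tangent at (58, 56): λ = (3·58² + 49)/(2·56) ≡ 24/45. 45⁻¹ ≡ 3 (mod 67) since 45·3 = 135 ≡ 1, so λ ≡ 24·3 ≡ 5.
  x = λ² - 58 - 58 = 25 - 116 ≡ 43; y = λ·(58 - 43) - 56 ≡ 19. → (43, 19)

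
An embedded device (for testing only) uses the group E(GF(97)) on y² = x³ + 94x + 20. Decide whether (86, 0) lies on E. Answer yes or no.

no

y² = 0² ≡ 0; x³ + 94x + 20 = 644160 ≡ 80 (mod 97). 0 ≠ 80.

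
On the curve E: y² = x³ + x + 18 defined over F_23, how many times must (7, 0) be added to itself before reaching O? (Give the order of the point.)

2P: (7, 0) + (7, 0): same x and y₁ ≡ -y₂, so the sum is O.
2P = O, so the order is 2.

2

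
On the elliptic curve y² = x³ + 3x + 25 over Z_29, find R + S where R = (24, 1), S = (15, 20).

(24, 1) + (15, 20). λ = (20 - 1)/(15 - 24) ≡ 19/20 mod 29. 20⁻¹ ≡ 16 (mod 29) since 20·16 = 320 ≡ 1, so λ ≡ 14.
  x = λ² - 24 - 15 = 196 - 39 ≡ 12; y = λ·(24 - 12) - 1 ≡ 22. → (12, 22)

(12, 22)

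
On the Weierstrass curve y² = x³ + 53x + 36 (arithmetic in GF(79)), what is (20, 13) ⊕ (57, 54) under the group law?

(20, 13) + (57, 54). λ = (54 - 13)/(57 - 20) ≡ 41/37 mod 79. 37⁻¹ ≡ 47 (mod 79), so λ ≡ 31.
  x = λ² - 20 - 57 = 961 - 77 ≡ 15; y = λ·(20 - 15) - 13 ≡ 63. → (15, 63)

(15, 63)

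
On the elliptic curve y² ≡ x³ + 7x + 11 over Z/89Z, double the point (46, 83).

tangent at (46, 83): λ = (3·46² + 7)/(2·83) ≡ 36/77. 77⁻¹ ≡ 37 (mod 89) since 77·37 = 2849 ≡ 1, so λ ≡ 36·37 ≡ 86.
  x = λ² - 46 - 46 = 7396 - 92 ≡ 6; y = λ·(46 - 6) - 83 ≡ 64. → (6, 64)

(6, 64)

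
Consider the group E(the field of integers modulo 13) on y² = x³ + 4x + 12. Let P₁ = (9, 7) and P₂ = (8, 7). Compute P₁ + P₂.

(9, 7) + (8, 7). λ = (7 - 7)/(8 - 9) ≡ 0/12 mod 13. 12⁻¹ ≡ 12 (mod 13), so λ ≡ 0.
  x = λ² - 9 - 8 = 0 - 17 ≡ 9; y = λ·(9 - 9) - 7 ≡ 6. → (9, 6)

(9, 6)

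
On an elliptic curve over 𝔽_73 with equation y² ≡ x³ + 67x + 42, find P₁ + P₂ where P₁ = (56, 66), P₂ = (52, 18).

(36, 28)

(56, 66) + (52, 18). λ = (18 - 66)/(52 - 56) ≡ 25/69 mod 73. 69⁻¹ ≡ 18 (mod 73), so λ ≡ 12.
  x = λ² - 56 - 52 = 144 - 108 ≡ 36; y = λ·(56 - 36) - 66 ≡ 28. → (36, 28)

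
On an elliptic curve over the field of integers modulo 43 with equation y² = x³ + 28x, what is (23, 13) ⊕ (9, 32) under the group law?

(23, 13) + (9, 32). λ = (32 - 13)/(9 - 23) ≡ 19/29 mod 43. 29⁻¹ ≡ 3 (mod 43) since 29·3 = 87 ≡ 1, so λ ≡ 14.
  x = λ² - 23 - 9 = 196 - 32 ≡ 35; y = λ·(23 - 35) - 13 ≡ 34. → (35, 34)

(35, 34)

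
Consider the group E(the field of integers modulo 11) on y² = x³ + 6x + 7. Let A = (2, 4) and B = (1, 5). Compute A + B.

(2, 4) + (1, 5). λ = (5 - 4)/(1 - 2) ≡ 1/10 mod 11. 10⁻¹ ≡ 10 (mod 11) since 10·10 = 100 ≡ 1, so λ ≡ 10.
  x = λ² - 2 - 1 = 100 - 3 ≡ 9; y = λ·(2 - 9) - 4 ≡ 3. → (9, 3)

(9, 3)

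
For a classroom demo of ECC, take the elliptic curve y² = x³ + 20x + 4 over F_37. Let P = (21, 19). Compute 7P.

(4, 0)

Repeated addition: build up to 7P.
2P: tangent at (21, 19): λ = (3·21² + 20)/(2·19) ≡ 11/1. 1⁻¹ ≡ 1 (mod 37) since 1·1 = 1 ≡ 1, so λ ≡ 11·1 ≡ 11.
  x = λ² - 21 - 21 = 121 - 42 ≡ 5; y = λ·(21 - 5) - 19 ≡ 9. → (5, 9)
3P: (5, 9) + (21, 19). λ = (19 - 9)/(21 - 5) ≡ 10/16 mod 37. 16⁻¹ ≡ 7 (mod 37) since 16·7 = 112 ≡ 1, so λ ≡ 33.
  x = λ² - 5 - 21 = 1089 - 26 ≡ 27; y = λ·(5 - 27) - 9 ≡ 5. → (27, 5)
4P: (27, 5) + (21, 19). λ = (19 - 5)/(21 - 27) ≡ 14/31 mod 37. 31⁻¹ ≡ 6 (mod 37) since 31·6 = 186 ≡ 1, so λ ≡ 10.
  x = λ² - 27 - 21 = 100 - 48 ≡ 15; y = λ·(27 - 15) - 5 ≡ 4. → (15, 4)
5P: (15, 4) + (21, 19). λ = (19 - 4)/(21 - 15) ≡ 15/6 mod 37. 6⁻¹ ≡ 31 (mod 37) since 6·31 = 186 ≡ 1, so λ ≡ 21.
  x = λ² - 15 - 21 = 441 - 36 ≡ 35; y = λ·(15 - 35) - 4 ≡ 20. → (35, 20)
6P: (35, 20) + (21, 19). λ = (19 - 20)/(21 - 35) ≡ 36/23 mod 37. 23⁻¹ ≡ 29 (mod 37) since 23·29 = 667 ≡ 1, so λ ≡ 8.
  x = λ² - 35 - 21 = 64 - 56 ≡ 8; y = λ·(35 - 8) - 20 ≡ 11. → (8, 11)
7P: (8, 11) + (21, 19). λ = (19 - 11)/(21 - 8) ≡ 8/13 mod 37. 13⁻¹ ≡ 20 (mod 37), so λ ≡ 12.
  x = λ² - 8 - 21 = 144 - 29 ≡ 4; y = λ·(8 - 4) - 11 ≡ 0. → (4, 0)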